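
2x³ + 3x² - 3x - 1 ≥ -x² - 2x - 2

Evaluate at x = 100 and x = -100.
x = 100: LHS = 2·100³ + 3·100² - 3·100 - 1 = 2029699, RHS = -100² - 2·100 - 2 = -10202; 2029699 ≥ -10202 — holds
x = -100: LHS = 2·(-100)³ + 3·(-100)² - 3·(-100) - 1 = -1969701, RHS = -(-100)² - 2·(-100) - 2 = -9802; -1969701 ≥ -9802 — FAILS

Answer: Partially: holds for x = 100, fails for x = -100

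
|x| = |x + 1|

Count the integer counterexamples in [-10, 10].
Counterexamples in [-10, 10]: {-10, -9, -8, -7, -6, -5, -4, -3, -2, -1, 0, 1, 2, 3, 4, 5, 6, 7, 8, 9, 10}.

Counting them gives 21 values.

Answer: 21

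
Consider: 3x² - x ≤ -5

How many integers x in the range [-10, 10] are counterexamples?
Counterexamples in [-10, 10]: {-10, -9, -8, -7, -6, -5, -4, -3, -2, -1, 0, 1, 2, 3, 4, 5, 6, 7, 8, 9, 10}.

Counting them gives 21 values.

Answer: 21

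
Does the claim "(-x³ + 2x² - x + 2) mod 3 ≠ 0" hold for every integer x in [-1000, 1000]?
The claim fails at x = -1:
x = -1: LHS = (-(-1)³ + 2·(-1)² - (-1) + 2) mod 3 = 6 mod 3 = 0; 0 ≠ 0 — FAILS

Because a single integer refutes it, the statement is false.

Answer: False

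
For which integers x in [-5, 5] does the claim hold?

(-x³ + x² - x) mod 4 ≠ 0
Holds for: {-5, -3, -2, -1, 1, 2, 3, 5}
Fails for: {-4, 0, 4}

Answer: {-5, -3, -2, -1, 1, 2, 3, 5}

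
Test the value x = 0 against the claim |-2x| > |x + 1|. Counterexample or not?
Substitute x = 0 into the relation:
x = 0: LHS = |-2·0| = |0| = 0, RHS = |0 + 1| = |1| = 1; 0 > 1 — FAILS

Since the claim fails at x = 0, this value is a counterexample.

Answer: Yes, x = 0 is a counterexample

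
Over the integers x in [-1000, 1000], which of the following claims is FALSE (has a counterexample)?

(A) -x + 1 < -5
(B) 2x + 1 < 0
(A) x = 0: LHS = -0 + 1 = 1; 1 < -5 — FAILS
(B) x = 0: LHS = 2·0 + 1 = 1; 1 < 0 — FAILS

Answer: Both A and B are false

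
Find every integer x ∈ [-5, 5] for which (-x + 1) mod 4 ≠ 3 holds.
Holds for: {-5, -4, -3, -1, 0, 1, 3, 4, 5}
Fails for: {-2, 2}

Answer: {-5, -4, -3, -1, 0, 1, 3, 4, 5}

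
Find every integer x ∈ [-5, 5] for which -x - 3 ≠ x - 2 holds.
Track d = LHS − RHS over the integers in [-5, 5]. Equality would need d = 0, but d changes sign only between consecutive integers, jumping over 0:
x = -1: LHS = -(-1) - 3 = -2, RHS = (-1) - 2 = -3; -2 ≠ -3 — holds  (d = 1)
x = 0: LHS = -0 - 3 = -3, RHS = 0 - 2 = -2; -3 ≠ -2 — holds  (d = -1)
Away from these crossings d keeps a constant sign, and checking every integer in [-5, 5] confirms d ≠ 0 throughout. Hence the two sides are never equal, so the relation holds for every integer in [-5, 5].

Answer: All integers in [-5, 5]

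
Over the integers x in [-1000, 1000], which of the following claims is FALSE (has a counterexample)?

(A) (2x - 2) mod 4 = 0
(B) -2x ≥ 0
(A) x = 0: LHS = (2·0 - 2) mod 4 = (-2) mod 4 = 2; 2 = 0 — FAILS
(B) x = 1: LHS = -2·1 = -2; -2 ≥ 0 — FAILS

Answer: Both A and B are false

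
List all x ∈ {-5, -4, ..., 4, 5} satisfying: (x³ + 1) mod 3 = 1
Holds for: {-3, 0, 3}
Fails for: {-5, -4, -2, -1, 1, 2, 4, 5}

Answer: {-3, 0, 3}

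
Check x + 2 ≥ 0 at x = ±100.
x = 100: LHS = 100 + 2 = 102; 102 ≥ 0 — holds
x = -100: LHS = (-100) + 2 = -98; -98 ≥ 0 — FAILS

Answer: Partially: holds for x = 100, fails for x = -100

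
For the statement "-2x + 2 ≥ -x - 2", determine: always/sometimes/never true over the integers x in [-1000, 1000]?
Holds at x = 0: LHS = -2·0 + 2 = 2, RHS = -0 - 2 = -2; 2 ≥ -2 — holds
Fails at x = 5: LHS = -2·5 + 2 = -8, RHS = -5 - 2 = -7; -8 ≥ -7 — FAILS
It is satisfied by some integers in the range but not all.

Answer: Sometimes true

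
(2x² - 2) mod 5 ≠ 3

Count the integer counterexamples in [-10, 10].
Counterexamples in [-10, 10]: {-10, -5, 0, 5, 10}.

Counting them gives 5 values.

Answer: 5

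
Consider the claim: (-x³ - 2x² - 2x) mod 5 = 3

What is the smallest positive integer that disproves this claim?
Testing positive integers:
x = 1: LHS = (-1³ - 2·1² - 2·1) mod 5 = (-5) mod 5 = 0; 0 = 3 — FAILS  ← smallest positive counterexample

Answer: x = 1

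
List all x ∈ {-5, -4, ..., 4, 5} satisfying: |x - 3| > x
Holds for: {-5, -4, -3, -2, -1, 0, 1}
Fails for: {2, 3, 4, 5}

Answer: {-5, -4, -3, -2, -1, 0, 1}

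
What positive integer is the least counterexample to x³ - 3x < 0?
Testing positive integers:
x = 1: LHS = 1³ - 3·1 = -2; -2 < 0 — holds
x = 2: LHS = 2³ - 3·2 = 2; 2 < 0 — FAILS  ← smallest positive counterexample

Answer: x = 2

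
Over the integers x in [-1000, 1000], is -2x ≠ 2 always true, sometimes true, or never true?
Holds at x = 0: LHS = -2·0 = 0; 0 ≠ 2 — holds
Fails at x = -1: LHS = -2·(-1) = 2; 2 ≠ 2 — FAILS
It is satisfied by some integers in the range but not all.

Answer: Sometimes true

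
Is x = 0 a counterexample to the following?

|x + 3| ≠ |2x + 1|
Substitute x = 0 into the relation:
x = 0: LHS = |0 + 3| = |3| = 3, RHS = |2·0 + 1| = |1| = 1; 3 ≠ 1 — holds

The claim holds here, so x = 0 is not a counterexample. (A counterexample exists elsewhere, e.g. x = 2.)

Answer: No, x = 0 is not a counterexample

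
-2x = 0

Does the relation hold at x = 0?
x = 0: LHS = -2·0 = 0; 0 = 0 — holds

The relation is satisfied at x = 0.

Answer: Yes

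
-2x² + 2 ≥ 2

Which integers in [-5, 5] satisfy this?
Holds for: {0}
Fails for: {-5, -4, -3, -2, -1, 1, 2, 3, 4, 5}

Answer: {0}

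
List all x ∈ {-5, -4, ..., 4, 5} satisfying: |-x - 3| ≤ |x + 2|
Holds for: {-5, -4, -3}
Fails for: {-2, -1, 0, 1, 2, 3, 4, 5}

Answer: {-5, -4, -3}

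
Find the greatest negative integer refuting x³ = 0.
Testing negative integers from -1 downward:
x = -1: LHS = (-1)³ = -1; -1 = 0 — FAILS  ← closest negative counterexample to 0

Answer: x = -1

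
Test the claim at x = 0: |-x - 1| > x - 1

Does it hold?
x = 0: LHS = |-0 - 1| = |-1| = 1, RHS = 0 - 1 = -1; 1 > -1 — holds

The relation is satisfied at x = 0.

Answer: Yes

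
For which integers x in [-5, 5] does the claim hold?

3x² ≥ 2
Holds for: {-5, -4, -3, -2, -1, 1, 2, 3, 4, 5}
Fails for: {0}

Answer: {-5, -4, -3, -2, -1, 1, 2, 3, 4, 5}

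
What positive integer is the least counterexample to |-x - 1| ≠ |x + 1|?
Testing positive integers:
x = 1: LHS = |-1 - 1| = |-2| = 2, RHS = |1 + 1| = |2| = 2; 2 ≠ 2 — FAILS  ← smallest positive counterexample

Answer: x = 1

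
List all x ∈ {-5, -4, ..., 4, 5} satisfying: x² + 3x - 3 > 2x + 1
Holds for: {-5, -4, -3, 2, 3, 4, 5}
Fails for: {-2, -1, 0, 1}

Answer: {-5, -4, -3, 2, 3, 4, 5}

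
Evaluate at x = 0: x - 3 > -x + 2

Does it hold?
x = 0: LHS = 0 - 3 = -3, RHS = -0 + 2 = 2; -3 > 2 — FAILS

The relation fails at x = 0, so x = 0 is a counterexample.

Answer: No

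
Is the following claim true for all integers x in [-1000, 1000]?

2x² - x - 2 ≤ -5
The claim fails at x = 0:
x = 0: LHS = 2·0² - 0 - 2 = -2; -2 ≤ -5 — FAILS

Because a single integer refutes it, the statement is false.

Answer: False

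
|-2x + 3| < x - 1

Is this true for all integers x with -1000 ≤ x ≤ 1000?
The claim fails at x = 0:
x = 0: LHS = |-2·0 + 3| = |3| = 3, RHS = 0 - 1 = -1; 3 < -1 — FAILS

Because a single integer refutes it, the statement is false.

Answer: False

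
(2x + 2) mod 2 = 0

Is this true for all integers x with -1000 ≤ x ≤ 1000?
For a polynomial with integer coefficients, its value mod 2 depends only on x mod 2, so it suffices to check one representative of each residue class, x = 0, 1:
x = 0: LHS = (2·0 + 2) mod 2 = 2 mod 2 = 0; 0 = 0 — holds
x = 1: LHS = (2·1 + 2) mod 2 = 4 mod 2 = 0; 0 = 0 — holds
The relation holds in every residue class, so the relation holds for every integer in [-1000, 1000].

No counterexample exists.

Answer: True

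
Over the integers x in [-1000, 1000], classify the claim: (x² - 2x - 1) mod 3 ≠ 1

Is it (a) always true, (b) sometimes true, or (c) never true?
Holds at x = 0: LHS = (0² - 2·0 - 1) mod 3 = (-1) mod 3 = 2; 2 ≠ 1 — holds
Fails at x = 1: LHS = (1² - 2·1 - 1) mod 3 = (-2) mod 3 = 1; 1 ≠ 1 — FAILS
It is satisfied by some integers in the range but not all.

Answer: Sometimes true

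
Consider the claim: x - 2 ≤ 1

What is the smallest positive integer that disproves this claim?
Testing positive integers:
x = 1: LHS = 1 - 2 = -1; -1 ≤ 1 — holds
x = 2: LHS = 2 - 2 = 0; 0 ≤ 1 — holds
x = 3: LHS = 3 - 2 = 1; 1 ≤ 1 — holds
x = 4: LHS = 4 - 2 = 2; 2 ≤ 1 — FAILS  ← smallest positive counterexample

Answer: x = 4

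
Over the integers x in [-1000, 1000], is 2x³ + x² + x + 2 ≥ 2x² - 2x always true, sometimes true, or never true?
Holds at x = 0: LHS = 2·0³ + 0² + 0 + 2 = 2, RHS = 2·0² - 2·0 = 0; 2 ≥ 0 — holds
Fails at x = -1: LHS = 2·(-1)³ + (-1)² + (-1) + 2 = 0, RHS = 2·(-1)² - 2·(-1) = 4; 0 ≥ 4 — FAILS
It is satisfied by some integers in the range but not all.

Answer: Sometimes true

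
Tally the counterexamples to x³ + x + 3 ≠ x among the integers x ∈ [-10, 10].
Track d = LHS − RHS over the integers in [-10, 10]. Equality would need d = 0, but d changes sign only between consecutive integers, jumping over 0:
x = -2: LHS = (-2)³ + (-2) + 3 = -7; -7 ≠ -2 — holds  (d = -5)
x = -1: LHS = (-1)³ + (-1) + 3 = 1; 1 ≠ -1 — holds  (d = 2)
Away from these crossings d keeps a constant sign, and checking every integer in [-10, 10] confirms d ≠ 0 throughout. Hence the two sides are never equal, so the relation holds for every integer in [-10, 10].

No counterexample appears in that range.

Answer: 0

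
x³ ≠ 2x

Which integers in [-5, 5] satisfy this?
Holds for: {-5, -4, -3, -2, -1, 1, 2, 3, 4, 5}
Fails for: {0}

Answer: {-5, -4, -3, -2, -1, 1, 2, 3, 4, 5}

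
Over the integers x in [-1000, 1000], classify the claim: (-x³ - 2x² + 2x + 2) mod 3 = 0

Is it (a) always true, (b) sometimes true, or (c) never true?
For a polynomial with integer coefficients, its value mod 3 depends only on x mod 3, so it suffices to check one representative of each residue class, x = 0, 1, 2:
x = 0: LHS = (-0³ - 2·0² + 2·0 + 2) mod 3 = 2 mod 3 = 2; 2 = 0 — FAILS
x = 1: LHS = (-1³ - 2·1² + 2·1 + 2) mod 3 = 1 mod 3 = 1; 1 = 0 — FAILS
x = 2: LHS = (-2³ - 2·2² + 2·2 + 2) mod 3 = (-10) mod 3 = 2; 2 = 0 — FAILS
The relation fails in every residue class, so the claimed relation (=) fails for every integer in [-1000, 1000].

No integer in the range satisfies it.

Answer: Never true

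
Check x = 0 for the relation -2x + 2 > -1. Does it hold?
x = 0: LHS = -2·0 + 2 = 2; 2 > -1 — holds

The relation is satisfied at x = 0.

Answer: Yes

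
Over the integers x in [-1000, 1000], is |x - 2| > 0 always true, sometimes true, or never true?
Holds at x = 0: LHS = |0 - 2| = |-2| = 2; 2 > 0 — holds
Fails at x = 2: LHS = |2 - 2| = |0| = 0; 0 > 0 — FAILS
It is satisfied by some integers in the range but not all.

Answer: Sometimes true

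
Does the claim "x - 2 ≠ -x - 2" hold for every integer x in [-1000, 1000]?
The claim fails at x = 0:
x = 0: LHS = 0 - 2 = -2, RHS = -0 - 2 = -2; -2 ≠ -2 — FAILS

Because a single integer refutes it, the statement is false.

Answer: False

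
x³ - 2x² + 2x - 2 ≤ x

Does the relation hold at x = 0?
x = 0: LHS = 0³ - 2·0² + 2·0 - 2 = -2; -2 ≤ 0 — holds

The relation is satisfied at x = 0.

Answer: Yes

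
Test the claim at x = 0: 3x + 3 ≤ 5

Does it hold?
x = 0: LHS = 3·0 + 3 = 3; 3 ≤ 5 — holds

The relation is satisfied at x = 0.

Answer: Yes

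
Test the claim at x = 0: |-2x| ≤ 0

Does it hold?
x = 0: LHS = |-2·0| = |0| = 0; 0 ≤ 0 — holds

The relation is satisfied at x = 0.

Answer: Yes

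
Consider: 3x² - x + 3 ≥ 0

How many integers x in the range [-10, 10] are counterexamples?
Over all integers in [-10, 10], LHS − RHS is smallest at x = 0, where it equals 3:
x = 0: LHS = 3·0² - 0 + 3 = 3; 3 ≥ 0 — holds
At the ends of the range:
x = -10: LHS = 3·(-10)² - (-10) + 3 = 313; 313 ≥ 0 — holds
x = 10: LHS = 3·10² - 10 + 3 = 293; 293 ≥ 0 — holds
Hence LHS − RHS is never negative, i.e. LHS ≥ RHS throughout, so the relation holds for every integer in [-10, 10].

No counterexample appears in that range.

Answer: 0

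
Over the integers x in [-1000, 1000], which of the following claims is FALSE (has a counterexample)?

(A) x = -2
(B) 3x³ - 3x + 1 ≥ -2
(A) x = 0: 0 = -2 — FAILS
(B) x = -2: LHS = 3·(-2)³ - 3·(-2) + 1 = -17; -17 ≥ -2 — FAILS

Answer: Both A and B are false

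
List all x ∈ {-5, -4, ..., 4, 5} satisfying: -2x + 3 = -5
Holds for: {4}
Fails for: {-5, -4, -3, -2, -1, 0, 1, 2, 3, 5}

Answer: {4}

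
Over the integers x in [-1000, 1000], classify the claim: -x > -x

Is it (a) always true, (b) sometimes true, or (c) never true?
Over all integers in [-1000, 1000], LHS − RHS is largest at x = 0, where it equals 0:
x = 0: LHS = -0 = 0, RHS = -0 = 0; 0 > 0 — FAILS
At the ends of the range:
x = -1000: LHS = -(-1000) = 1000, RHS = -(-1000) = 1000; 1000 > 1000 — FAILS
x = 1000: -1000 > -1000 — FAILS
Hence LHS − RHS is never positive, i.e. LHS ≤ RHS throughout, so the claimed relation (>) fails for every integer in [-1000, 1000].

No integer in the range satisfies it.

Answer: Never true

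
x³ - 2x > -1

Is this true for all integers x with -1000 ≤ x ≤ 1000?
The claim fails at x = 1:
x = 1: LHS = 1³ - 2·1 = -1; -1 > -1 — FAILS

Because a single integer refutes it, the statement is false.

Answer: False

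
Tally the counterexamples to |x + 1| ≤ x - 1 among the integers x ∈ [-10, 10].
Counterexamples in [-10, 10]: {-10, -9, -8, -7, -6, -5, -4, -3, -2, -1, 0, 1, 2, 3, 4, 5, 6, 7, 8, 9, 10}.

Counting them gives 21 values.

Answer: 21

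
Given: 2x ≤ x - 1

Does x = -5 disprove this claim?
Substitute x = -5 into the relation:
x = -5: LHS = 2·(-5) = -10, RHS = (-5) - 1 = -6; -10 ≤ -6 — holds

The claim holds here, so x = -5 is not a counterexample. (A counterexample exists elsewhere, e.g. x = 0.)

Answer: No, x = -5 is not a counterexample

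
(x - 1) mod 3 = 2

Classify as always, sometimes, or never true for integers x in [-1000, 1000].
Holds at x = 0: LHS = (0 - 1) mod 3 = (-1) mod 3 = 2; 2 = 2 — holds
Fails at x = 1: LHS = (1 - 1) mod 3 = 0 mod 3 = 0; 0 = 2 — FAILS
It is satisfied by some integers in the range but not all.

Answer: Sometimes true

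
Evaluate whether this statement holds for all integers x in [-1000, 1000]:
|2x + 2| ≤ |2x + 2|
Over all integers in [-1000, 1000], LHS − RHS is largest at x = 0, where it equals 0:
x = 0: LHS = |2·0 + 2| = |2| = 2, RHS = |2·0 + 2| = |2| = 2; 2 ≤ 2 — holds
At the ends of the range:
x = -1000: LHS = |2·(-1000) + 2| = |-1998| = 1998, RHS = |2·(-1000) + 2| = |-1998| = 1998; 1998 ≤ 1998 — holds
x = 1000: LHS = |2·1000 + 2| = |2002| = 2002, RHS = |2·1000 + 2| = |2002| = 2002; 2002 ≤ 2002 — holds
Hence LHS − RHS is never positive, i.e. LHS ≤ RHS throughout, so the relation holds for every integer in [-1000, 1000].

No counterexample exists.

Answer: True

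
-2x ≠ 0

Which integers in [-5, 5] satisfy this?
Holds for: {-5, -4, -3, -2, -1, 1, 2, 3, 4, 5}
Fails for: {0}

Answer: {-5, -4, -3, -2, -1, 1, 2, 3, 4, 5}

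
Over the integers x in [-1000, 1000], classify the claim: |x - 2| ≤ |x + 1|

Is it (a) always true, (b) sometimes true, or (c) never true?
Holds at x = 1: LHS = |1 - 2| = |-1| = 1, RHS = |1 + 1| = |2| = 2; 1 ≤ 2 — holds
Fails at x = 0: LHS = |0 - 2| = |-2| = 2, RHS = |0 + 1| = |1| = 1; 2 ≤ 1 — FAILS
It is satisfied by some integers in the range but not all.

Answer: Sometimes true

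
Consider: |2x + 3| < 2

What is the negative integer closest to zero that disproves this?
Testing negative integers from -1 downward:
x = -1: LHS = |2·(-1) + 3| = |1| = 1; 1 < 2 — holds
x = -2: LHS = |2·(-2) + 3| = |-1| = 1; 1 < 2 — holds
x = -3: LHS = |2·(-3) + 3| = |-3| = 3; 3 < 2 — FAILS  ← closest negative counterexample to 0

Answer: x = -3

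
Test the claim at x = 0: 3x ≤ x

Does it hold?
x = 0: LHS = 3·0 = 0; 0 ≤ 0 — holds

The relation is satisfied at x = 0.

Answer: Yes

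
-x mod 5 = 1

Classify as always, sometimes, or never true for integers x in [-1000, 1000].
Holds at x = -1: LHS = (-(-1)) mod 5 = 1 mod 5 = 1; 1 = 1 — holds
Fails at x = 0: LHS = (-0) mod 5 = 0 mod 5 = 0; 0 = 1 — FAILS
It is satisfied by some integers in the range but not all.

Answer: Sometimes true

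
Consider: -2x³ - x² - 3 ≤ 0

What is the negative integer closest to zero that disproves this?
Testing negative integers from -1 downward:
x = -1: LHS = -2·(-1)³ - (-1)² - 3 = -2; -2 ≤ 0 — holds
x = -2: LHS = -2·(-2)³ - (-2)² - 3 = 9; 9 ≤ 0 — FAILS  ← closest negative counterexample to 0

Answer: x = -2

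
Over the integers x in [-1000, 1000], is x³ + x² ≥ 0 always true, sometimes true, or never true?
Holds at x = 0: LHS = 0³ + 0² = 0; 0 ≥ 0 — holds
Fails at x = -2: LHS = (-2)³ + (-2)² = -4; -4 ≥ 0 — FAILS
It is satisfied by some integers in the range but not all.

Answer: Sometimes true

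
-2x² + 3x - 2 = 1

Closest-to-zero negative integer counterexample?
Testing negative integers from -1 downward:
x = -1: LHS = -2·(-1)² + 3·(-1) - 2 = -7; -7 = 1 — FAILS  ← closest negative counterexample to 0

Answer: x = -1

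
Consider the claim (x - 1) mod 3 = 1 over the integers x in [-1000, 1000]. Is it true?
The claim fails at x = 0:
x = 0: LHS = (0 - 1) mod 3 = (-1) mod 3 = 2; 2 = 1 — FAILS

Because a single integer refutes it, the statement is false.

Answer: False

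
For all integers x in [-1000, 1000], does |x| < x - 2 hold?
The claim fails at x = 0:
x = 0: LHS = |0| = 0, RHS = 0 - 2 = -2; 0 < -2 — FAILS

Because a single integer refutes it, the statement is false.

Answer: False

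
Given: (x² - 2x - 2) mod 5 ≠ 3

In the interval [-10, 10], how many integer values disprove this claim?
Counterexamples in [-10, 10]: {-10, -8, -5, -3, 0, 2, 5, 7, 10}.

Counting them gives 9 values.

Answer: 9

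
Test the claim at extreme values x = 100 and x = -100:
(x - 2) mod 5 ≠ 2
x = 100: LHS = (100 - 2) mod 5 = 98 mod 5 = 3; 3 ≠ 2 — holds
x = -100: LHS = ((-100) - 2) mod 5 = (-102) mod 5 = 3; 3 ≠ 2 — holds

Answer: Yes, holds for both x = 100 and x = -100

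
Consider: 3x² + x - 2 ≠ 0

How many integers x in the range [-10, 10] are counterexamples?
Counterexamples in [-10, 10]: {-1}.

Counting them gives 1 values.

Answer: 1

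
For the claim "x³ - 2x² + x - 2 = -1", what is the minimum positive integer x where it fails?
Testing positive integers:
x = 1: LHS = 1³ - 2·1² + 1 - 2 = -2; -2 = -1 — FAILS  ← smallest positive counterexample

Answer: x = 1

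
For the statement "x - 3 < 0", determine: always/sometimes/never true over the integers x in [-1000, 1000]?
Holds at x = 0: LHS = 0 - 3 = -3; -3 < 0 — holds
Fails at x = 3: LHS = 3 - 3 = 0; 0 < 0 — FAILS
It is satisfied by some integers in the range but not all.

Answer: Sometimes true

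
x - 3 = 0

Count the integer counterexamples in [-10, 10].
Counterexamples in [-10, 10]: {-10, -9, -8, -7, -6, -5, -4, -3, -2, -1, 0, 1, 2, 4, 5, 6, 7, 8, 9, 10}.

Counting them gives 20 values.

Answer: 20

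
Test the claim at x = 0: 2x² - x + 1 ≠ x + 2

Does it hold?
x = 0: LHS = 2·0² - 0 + 1 = 1, RHS = 0 + 2 = 2; 1 ≠ 2 — holds

The relation is satisfied at x = 0.

Answer: Yes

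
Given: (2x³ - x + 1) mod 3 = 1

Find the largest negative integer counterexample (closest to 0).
Testing negative integers from -1 downward:
x = -1: LHS = (2·(-1)³ - (-1) + 1) mod 3 = 0 mod 3 = 0; 0 = 1 — FAILS  ← closest negative counterexample to 0

Answer: x = -1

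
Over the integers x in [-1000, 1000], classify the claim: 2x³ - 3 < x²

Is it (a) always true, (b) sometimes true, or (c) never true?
Holds at x = 0: LHS = 2·0³ - 3 = -3, RHS = 0² = 0; -3 < 0 — holds
Fails at x = 2: LHS = 2·2³ - 3 = 13, RHS = 2² = 4; 13 < 4 — FAILS
It is satisfied by some integers in the range but not all.

Answer: Sometimes true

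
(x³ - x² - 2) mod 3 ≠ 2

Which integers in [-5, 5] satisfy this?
Holds for: {-5, -3, -2, 0, 1, 3, 4}
Fails for: {-4, -1, 2, 5}

Answer: {-5, -3, -2, 0, 1, 3, 4}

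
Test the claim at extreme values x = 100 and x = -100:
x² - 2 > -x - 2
x = 100: LHS = 100² - 2 = 9998, RHS = -100 - 2 = -102; 9998 > -102 — holds
x = -100: LHS = (-100)² - 2 = 9998, RHS = -(-100) - 2 = 98; 9998 > 98 — holds

Answer: Yes, holds for both x = 100 and x = -100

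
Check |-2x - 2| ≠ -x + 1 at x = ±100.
x = 100: LHS = |-2·100 - 2| = |-202| = 202, RHS = -100 + 1 = -99; 202 ≠ -99 — holds
x = -100: LHS = |-2·(-100) - 2| = |198| = 198, RHS = -(-100) + 1 = 101; 198 ≠ 101 — holds

Answer: Yes, holds for both x = 100 and x = -100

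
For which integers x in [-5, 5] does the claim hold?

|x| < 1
Holds for: {0}
Fails for: {-5, -4, -3, -2, -1, 1, 2, 3, 4, 5}

Answer: {0}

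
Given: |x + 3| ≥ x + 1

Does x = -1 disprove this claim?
Substitute x = -1 into the relation:
x = -1: LHS = |(-1) + 3| = |2| = 2, RHS = (-1) + 1 = 0; 2 ≥ 0 — holds

The relation holds at x = -1, so it is not a counterexample.

Answer: No, x = -1 is not a counterexample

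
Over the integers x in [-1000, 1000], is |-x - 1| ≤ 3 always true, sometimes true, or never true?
Holds at x = 0: LHS = |-0 - 1| = |-1| = 1; 1 ≤ 3 — holds
Fails at x = 3: LHS = |-3 - 1| = |-4| = 4; 4 ≤ 3 — FAILS
It is satisfied by some integers in the range but not all.

Answer: Sometimes true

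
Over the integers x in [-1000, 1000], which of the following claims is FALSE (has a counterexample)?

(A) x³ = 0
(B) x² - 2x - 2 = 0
(A) x = 1: LHS = 1³ = 1; 1 = 0 — FAILS
(B) x = 0: LHS = 0² - 2·0 - 2 = -2; -2 = 0 — FAILS

Answer: Both A and B are false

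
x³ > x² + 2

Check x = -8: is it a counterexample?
Substitute x = -8 into the relation:
x = -8: LHS = (-8)³ = -512, RHS = (-8)² + 2 = 66; -512 > 66 — FAILS

Since the claim fails at x = -8, this value is a counterexample.

Answer: Yes, x = -8 is a counterexample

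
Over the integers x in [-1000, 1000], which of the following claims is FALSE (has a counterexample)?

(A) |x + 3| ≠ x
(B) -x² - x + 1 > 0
(A) Over all integers in [-1000, 1000], LHS − RHS is always positive; it is smallest at x = 0, where it equals 3:
x = 0: LHS = |0 + 3| = |3| = 3; 3 ≠ 0 — holds
At the ends of the range:
x = -1000: LHS = |(-1000) + 3| = |-997| = 997; 997 ≠ -1000 — holds
x = 1000: LHS = |1000 + 3| = |1003| = 1003; 1003 ≠ 1000 — holds
Hence LHS − RHS is never 0, i.e. the two sides are never equal, so the relation holds for every integer in [-1000, 1000].

(B) x = 1: LHS = -1² - 1 + 1 = -1; -1 > 0 — FAILS

Only (B) has a counterexample.

Answer: B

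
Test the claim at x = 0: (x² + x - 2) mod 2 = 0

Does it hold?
x = 0: LHS = (0² + 0 - 2) mod 2 = (-2) mod 2 = 0; 0 = 0 — holds

The relation is satisfied at x = 0.

Answer: Yes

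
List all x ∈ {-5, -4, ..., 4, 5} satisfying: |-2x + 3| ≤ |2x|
Holds for: {1, 2, 3, 4, 5}
Fails for: {-5, -4, -3, -2, -1, 0}

Answer: {1, 2, 3, 4, 5}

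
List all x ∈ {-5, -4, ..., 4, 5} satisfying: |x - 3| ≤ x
Holds for: {2, 3, 4, 5}
Fails for: {-5, -4, -3, -2, -1, 0, 1}

Answer: {2, 3, 4, 5}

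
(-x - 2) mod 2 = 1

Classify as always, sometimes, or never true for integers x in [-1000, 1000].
Holds at x = 1: LHS = (-1 - 2) mod 2 = (-3) mod 2 = 1; 1 = 1 — holds
Fails at x = 0: LHS = (-0 - 2) mod 2 = (-2) mod 2 = 0; 0 = 1 — FAILS
It is satisfied by some integers in the range but not all.

Answer: Sometimes true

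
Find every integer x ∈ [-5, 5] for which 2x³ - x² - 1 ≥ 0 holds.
Holds for: {1, 2, 3, 4, 5}
Fails for: {-5, -4, -3, -2, -1, 0}

Answer: {1, 2, 3, 4, 5}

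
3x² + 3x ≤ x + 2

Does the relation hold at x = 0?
x = 0: LHS = 3·0² + 3·0 = 0, RHS = 0 + 2 = 2; 0 ≤ 2 — holds

The relation is satisfied at x = 0.

Answer: Yes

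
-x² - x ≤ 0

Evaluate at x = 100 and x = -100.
x = 100: LHS = -100² - 100 = -10100; -10100 ≤ 0 — holds
x = -100: LHS = -(-100)² - (-100) = -9900; -9900 ≤ 0 — holds

Answer: Yes, holds for both x = 100 and x = -100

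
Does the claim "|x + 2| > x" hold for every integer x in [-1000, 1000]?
Over all integers in [-1000, 1000], LHS − RHS is smallest at x = 0, where it equals 2:
x = 0: LHS = |0 + 2| = |2| = 2; 2 > 0 — holds
At the ends of the range:
x = -1000: LHS = |(-1000) + 2| = |-998| = 998; 998 > -1000 — holds
x = 1000: LHS = |1000 + 2| = |1002| = 1002; 1002 > 1000 — holds
Hence LHS − RHS is never zero or negative, i.e. LHS > RHS throughout, so the relation holds for every integer in [-1000, 1000].

No counterexample exists.

Answer: True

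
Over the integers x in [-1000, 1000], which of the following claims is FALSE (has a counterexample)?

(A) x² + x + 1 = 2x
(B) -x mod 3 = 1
(A) x = 0: LHS = 0² + 0 + 1 = 1, RHS = 2·0 = 0; 1 = 0 — FAILS
(B) x = 0: LHS = (-0) mod 3 = 0 mod 3 = 0; 0 = 1 — FAILS

Answer: Both A and B are false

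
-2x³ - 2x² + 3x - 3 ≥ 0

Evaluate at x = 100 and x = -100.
x = 100: LHS = -2·100³ - 2·100² + 3·100 - 3 = -2019703; -2019703 ≥ 0 — FAILS
x = -100: LHS = -2·(-100)³ - 2·(-100)² + 3·(-100) - 3 = 1979697; 1979697 ≥ 0 — holds

Answer: Partially: fails for x = 100, holds for x = -100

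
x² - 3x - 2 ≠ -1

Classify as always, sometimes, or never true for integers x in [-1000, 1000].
Track d = LHS − RHS over the integers in [-1000, 1000]. Equality would need d = 0, but d changes sign only between consecutive integers, jumping over 0:
x = -1: LHS = (-1)² - 3·(-1) - 2 = 2; 2 ≠ -1 — holds  (d = 3)
x = 0: LHS = 0² - 3·0 - 2 = -2; -2 ≠ -1 — holds  (d = -1)
x = 3: LHS = 3² - 3·3 - 2 = -2; -2 ≠ -1 — holds  (d = -1)
x = 4: LHS = 4² - 3·4 - 2 = 2; 2 ≠ -1 — holds  (d = 3)
Away from these crossings d keeps a constant sign, and checking every integer in [-1000, 1000] confirms d ≠ 0 throughout. Hence the two sides are never equal, so the relation holds for every integer in [-1000, 1000].

No counterexample exists.

Answer: Always true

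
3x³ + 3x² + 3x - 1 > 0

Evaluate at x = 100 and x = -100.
x = 100: LHS = 3·100³ + 3·100² + 3·100 - 1 = 3030299; 3030299 > 0 — holds
x = -100: LHS = 3·(-100)³ + 3·(-100)² + 3·(-100) - 1 = -2970301; -2970301 > 0 — FAILS

Answer: Partially: holds for x = 100, fails for x = -100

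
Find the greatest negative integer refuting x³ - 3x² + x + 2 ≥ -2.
Testing negative integers from -1 downward:
x = -1: LHS = (-1)³ - 3·(-1)² + (-1) + 2 = -3; -3 ≥ -2 — FAILS  ← closest negative counterexample to 0

Answer: x = -1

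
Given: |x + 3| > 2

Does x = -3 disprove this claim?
Substitute x = -3 into the relation:
x = -3: LHS = |(-3) + 3| = |0| = 0; 0 > 2 — FAILS

Since the claim fails at x = -3, this value is a counterexample.

Answer: Yes, x = -3 is a counterexample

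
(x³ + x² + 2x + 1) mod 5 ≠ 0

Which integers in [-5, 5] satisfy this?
Holds for: {-5, -3, -2, -1, 0, 2, 3, 4, 5}
Fails for: {-4, 1}

Answer: {-5, -3, -2, -1, 0, 2, 3, 4, 5}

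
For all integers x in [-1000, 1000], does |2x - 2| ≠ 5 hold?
Track d = LHS − RHS over the integers in [-1000, 1000]. Equality would need d = 0, but d changes sign only between consecutive integers, jumping over 0:
x = -2: LHS = |2·(-2) - 2| = |-6| = 6; 6 ≠ 5 — holds  (d = 1)
x = -1: LHS = |2·(-1) - 2| = |-4| = 4; 4 ≠ 5 — holds  (d = -1)
x = 3: LHS = |2·3 - 2| = |4| = 4; 4 ≠ 5 — holds  (d = -1)
x = 4: LHS = |2·4 - 2| = |6| = 6; 6 ≠ 5 — holds  (d = 1)
Away from these crossings d keeps a constant sign, and checking every integer in [-1000, 1000] confirms d ≠ 0 throughout. Hence the two sides are never equal, so the relation holds for every integer in [-1000, 1000].

No counterexample exists.

Answer: True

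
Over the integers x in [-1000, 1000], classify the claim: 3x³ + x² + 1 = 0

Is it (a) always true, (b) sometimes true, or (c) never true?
Track d = LHS − RHS over the integers in [-1000, 1000]. Equality would need d = 0, but d changes sign only between consecutive integers, jumping over 0:
x = -1: LHS = 3·(-1)³ + (-1)² + 1 = -1; -1 = 0 — FAILS  (d = -1)
x = 0: LHS = 3·0³ + 0² + 1 = 1; 1 = 0 — FAILS  (d = 1)
Away from these crossings d keeps a constant sign, and checking every integer in [-1000, 1000] confirms d ≠ 0 throughout. Hence the two sides are never equal, so the claimed relation (=) fails for every integer in [-1000, 1000].

No integer in the range satisfies it.

Answer: Never true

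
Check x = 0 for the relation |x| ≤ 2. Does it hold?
x = 0: LHS = |0| = 0; 0 ≤ 2 — holds

The relation is satisfied at x = 0.

Answer: Yes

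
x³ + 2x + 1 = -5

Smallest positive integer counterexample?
Testing positive integers:
x = 1: LHS = 1³ + 2·1 + 1 = 4; 4 = -5 — FAILS  ← smallest positive counterexample

Answer: x = 1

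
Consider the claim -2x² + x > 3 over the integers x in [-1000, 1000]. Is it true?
The claim fails at x = 0:
x = 0: LHS = -2·0² + 0 = 0; 0 > 3 — FAILS

Because a single integer refutes it, the statement is false.

Answer: False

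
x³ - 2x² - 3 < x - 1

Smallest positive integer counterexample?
Testing positive integers:
x = 1: LHS = 1³ - 2·1² - 3 = -4, RHS = 1 - 1 = 0; -4 < 0 — holds
x = 2: LHS = 2³ - 2·2² - 3 = -3, RHS = 2 - 1 = 1; -3 < 1 — holds
x = 3: LHS = 3³ - 2·3² - 3 = 6, RHS = 3 - 1 = 2; 6 < 2 — FAILS  ← smallest positive counterexample

Answer: x = 3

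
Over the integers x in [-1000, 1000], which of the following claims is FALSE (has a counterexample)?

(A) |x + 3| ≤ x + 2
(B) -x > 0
(A) x = 0: LHS = |0 + 3| = |3| = 3, RHS = 0 + 2 = 2; 3 ≤ 2 — FAILS
(B) x = 0: LHS = -0 = 0; 0 > 0 — FAILS

Answer: Both A and B are false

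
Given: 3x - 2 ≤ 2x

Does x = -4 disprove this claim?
Substitute x = -4 into the relation:
x = -4: LHS = 3·(-4) - 2 = -14, RHS = 2·(-4) = -8; -14 ≤ -8 — holds

The claim holds here, so x = -4 is not a counterexample. (A counterexample exists elsewhere, e.g. x = 3.)

Answer: No, x = -4 is not a counterexample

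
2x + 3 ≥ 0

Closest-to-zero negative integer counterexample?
Testing negative integers from -1 downward:
x = -1: LHS = 2·(-1) + 3 = 1; 1 ≥ 0 — holds
x = -2: LHS = 2·(-2) + 3 = -1; -1 ≥ 0 — FAILS  ← closest negative counterexample to 0

Answer: x = -2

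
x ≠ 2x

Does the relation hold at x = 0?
x = 0: RHS = 2·0 = 0; 0 ≠ 0 — FAILS

The relation fails at x = 0, so x = 0 is a counterexample.

Answer: No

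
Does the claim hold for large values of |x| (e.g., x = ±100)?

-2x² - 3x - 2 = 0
x = 100: LHS = -2·100² - 3·100 - 2 = -20302; -20302 = 0 — FAILS
x = -100: LHS = -2·(-100)² - 3·(-100) - 2 = -19702; -19702 = 0 — FAILS

Answer: No, fails for both x = 100 and x = -100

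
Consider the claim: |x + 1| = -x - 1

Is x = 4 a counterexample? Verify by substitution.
Substitute x = 4 into the relation:
x = 4: LHS = |4 + 1| = |5| = 5, RHS = -4 - 1 = -5; 5 = -5 — FAILS

Since the claim fails at x = 4, this value is a counterexample.

Answer: Yes, x = 4 is a counterexample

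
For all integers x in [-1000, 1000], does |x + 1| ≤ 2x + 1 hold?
The claim fails at x = -1:
x = -1: LHS = |(-1) + 1| = |0| = 0, RHS = 2·(-1) + 1 = -1; 0 ≤ -1 — FAILS

Because a single integer refutes it, the statement is false.

Answer: False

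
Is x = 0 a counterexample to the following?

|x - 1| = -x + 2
Substitute x = 0 into the relation:
x = 0: LHS = |0 - 1| = |-1| = 1, RHS = -0 + 2 = 2; 1 = 2 — FAILS

Since the claim fails at x = 0, this value is a counterexample.

Answer: Yes, x = 0 is a counterexample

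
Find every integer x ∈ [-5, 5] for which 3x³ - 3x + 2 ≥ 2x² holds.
Holds for: {-1, 0, 1, 2, 3, 4, 5}
Fails for: {-5, -4, -3, -2}

Answer: {-1, 0, 1, 2, 3, 4, 5}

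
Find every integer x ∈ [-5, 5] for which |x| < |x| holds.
Over all integers in [-5, 5], LHS − RHS is smallest at x = 0, where it equals 0:
x = 0: LHS = |0| = 0, RHS = |0| = 0; 0 < 0 — FAILS
At the ends of the range:
x = -5: LHS = |-5| = 5, RHS = |-5| = 5; 5 < 5 — FAILS
x = 5: LHS = |5| = 5, RHS = |5| = 5; 5 < 5 — FAILS
Hence LHS − RHS is never negative, i.e. LHS ≥ RHS throughout, so the claimed relation (<) fails for every integer in [-5, 5].

Answer: None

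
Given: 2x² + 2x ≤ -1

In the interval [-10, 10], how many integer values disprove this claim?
Counterexamples in [-10, 10]: {-10, -9, -8, -7, -6, -5, -4, -3, -2, -1, 0, 1, 2, 3, 4, 5, 6, 7, 8, 9, 10}.

Counting them gives 21 values.

Answer: 21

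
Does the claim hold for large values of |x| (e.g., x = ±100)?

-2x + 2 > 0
x = 100: LHS = -2·100 + 2 = -198; -198 > 0 — FAILS
x = -100: LHS = -2·(-100) + 2 = 202; 202 > 0 — holds

Answer: Partially: fails for x = 100, holds for x = -100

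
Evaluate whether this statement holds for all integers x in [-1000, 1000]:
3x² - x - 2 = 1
The claim fails at x = 0:
x = 0: LHS = 3·0² - 0 - 2 = -2; -2 = 1 — FAILS

Because a single integer refutes it, the statement is false.

Answer: False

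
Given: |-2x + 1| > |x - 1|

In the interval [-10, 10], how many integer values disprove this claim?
Counterexamples in [-10, 10]: {0}.

Counting them gives 1 values.

Answer: 1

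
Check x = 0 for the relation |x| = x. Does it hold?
x = 0: LHS = |0| = 0; 0 = 0 — holds

The relation is satisfied at x = 0.

Answer: Yes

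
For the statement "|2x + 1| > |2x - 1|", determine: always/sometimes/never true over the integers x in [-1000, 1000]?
Holds at x = 1: LHS = |2·1 + 1| = |3| = 3, RHS = |2·1 - 1| = |1| = 1; 3 > 1 — holds
Fails at x = 0: LHS = |2·0 + 1| = |1| = 1, RHS = |2·0 - 1| = |-1| = 1; 1 > 1 — FAILS
It is satisfied by some integers in the range but not all.

Answer: Sometimes true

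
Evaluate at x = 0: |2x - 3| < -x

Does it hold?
x = 0: LHS = |2·0 - 3| = |-3| = 3, RHS = -0 = 0; 3 < 0 — FAILS

The relation fails at x = 0, so x = 0 is a counterexample.

Answer: No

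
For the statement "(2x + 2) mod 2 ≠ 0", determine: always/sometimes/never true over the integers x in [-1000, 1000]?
For a polynomial with integer coefficients, its value mod 2 depends only on x mod 2, so it suffices to check one representative of each residue class, x = 0, 1:
x = 0: LHS = (2·0 + 2) mod 2 = 2 mod 2 = 0; 0 ≠ 0 — FAILS
x = 1: LHS = (2·1 + 2) mod 2 = 4 mod 2 = 0; 0 ≠ 0 — FAILS
The relation fails in every residue class, so the claimed relation (≠) fails for every integer in [-1000, 1000].

No integer in the range satisfies it.

Answer: Never true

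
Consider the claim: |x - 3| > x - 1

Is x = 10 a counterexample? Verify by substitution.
Substitute x = 10 into the relation:
x = 10: LHS = |10 - 3| = |7| = 7, RHS = 10 - 1 = 9; 7 > 9 — FAILS

Since the claim fails at x = 10, this value is a counterexample.

Answer: Yes, x = 10 is a counterexample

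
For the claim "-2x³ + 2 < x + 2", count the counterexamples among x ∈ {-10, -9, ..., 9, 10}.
Counterexamples in [-10, 10]: {-10, -9, -8, -7, -6, -5, -4, -3, -2, -1, 0}.

Counting them gives 11 values.

Answer: 11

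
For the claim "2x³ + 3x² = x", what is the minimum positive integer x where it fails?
Testing positive integers:
x = 1: LHS = 2·1³ + 3·1² = 5; 5 = 1 — FAILS  ← smallest positive counterexample

Answer: x = 1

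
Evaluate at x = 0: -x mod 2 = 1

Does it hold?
x = 0: LHS = (-0) mod 2 = 0 mod 2 = 0; 0 = 1 — FAILS

The relation fails at x = 0, so x = 0 is a counterexample.

Answer: No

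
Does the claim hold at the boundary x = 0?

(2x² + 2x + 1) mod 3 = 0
x = 0: LHS = (2·0² + 2·0 + 1) mod 3 = 1 mod 3 = 1; 1 = 0 — FAILS

The relation fails at x = 0, so x = 0 is a counterexample.

Answer: No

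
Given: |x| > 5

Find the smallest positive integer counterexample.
Testing positive integers:
x = 1: LHS = |1| = 1; 1 > 5 — FAILS  ← smallest positive counterexample

Answer: x = 1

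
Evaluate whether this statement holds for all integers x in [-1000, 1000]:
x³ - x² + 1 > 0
The claim fails at x = -1:
x = -1: LHS = (-1)³ - (-1)² + 1 = -1; -1 > 0 — FAILS

Because a single integer refutes it, the statement is false.

Answer: False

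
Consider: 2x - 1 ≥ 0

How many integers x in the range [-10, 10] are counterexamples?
Counterexamples in [-10, 10]: {-10, -9, -8, -7, -6, -5, -4, -3, -2, -1, 0}.

Counting them gives 11 values.

Answer: 11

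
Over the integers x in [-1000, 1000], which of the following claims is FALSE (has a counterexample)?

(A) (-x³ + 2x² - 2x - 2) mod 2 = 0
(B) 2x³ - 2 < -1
(A) x = 1: LHS = (-1³ + 2·1² - 2·1 - 2) mod 2 = (-3) mod 2 = 1; 1 = 0 — FAILS
(B) x = 1: LHS = 2·1³ - 2 = 0; 0 < -1 — FAILS

Answer: Both A and B are false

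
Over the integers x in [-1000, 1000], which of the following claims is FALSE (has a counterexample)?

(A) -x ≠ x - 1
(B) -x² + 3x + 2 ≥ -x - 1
(A) Track d = LHS − RHS over the integers in [-1000, 1000]. Equality would need d = 0, but d changes sign only between consecutive integers, jumping over 0:
x = 0: LHS = -0 = 0, RHS = 0 - 1 = -1; 0 ≠ -1 — holds  (d = 1)
x = 1: RHS = 1 - 1 = 0; -1 ≠ 0 — holds  (d = -1)
Away from these crossings d keeps a constant sign, and checking every integer in [-1000, 1000] confirms d ≠ 0 throughout. Hence the two sides are never equal, so the relation holds for every integer in [-1000, 1000].

(B) x = -1: LHS = -(-1)² + 3·(-1) + 2 = -2, RHS = -(-1) - 1 = 0; -2 ≥ 0 — FAILS

Only (B) has a counterexample.

Answer: B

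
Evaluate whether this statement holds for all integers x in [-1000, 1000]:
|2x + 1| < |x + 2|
The claim fails at x = 1:
x = 1: LHS = |2·1 + 1| = |3| = 3, RHS = |1 + 2| = |3| = 3; 3 < 3 — FAILS

Because a single integer refutes it, the statement is false.

Answer: False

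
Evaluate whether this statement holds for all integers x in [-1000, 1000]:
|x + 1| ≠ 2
The claim fails at x = 1:
x = 1: LHS = |1 + 1| = |2| = 2; 2 ≠ 2 — FAILS

Because a single integer refutes it, the statement is false.

Answer: False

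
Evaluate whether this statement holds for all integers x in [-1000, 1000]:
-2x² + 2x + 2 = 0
The claim fails at x = 0:
x = 0: LHS = -2·0² + 2·0 + 2 = 2; 2 = 0 — FAILS

Because a single integer refutes it, the statement is false.

Answer: False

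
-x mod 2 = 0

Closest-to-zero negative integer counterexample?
Testing negative integers from -1 downward:
x = -1: LHS = (-(-1)) mod 2 = 1 mod 2 = 1; 1 = 0 — FAILS  ← closest negative counterexample to 0

Answer: x = -1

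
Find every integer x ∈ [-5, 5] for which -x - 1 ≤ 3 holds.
Holds for: {-4, -3, -2, -1, 0, 1, 2, 3, 4, 5}
Fails for: {-5}

Answer: {-4, -3, -2, -1, 0, 1, 2, 3, 4, 5}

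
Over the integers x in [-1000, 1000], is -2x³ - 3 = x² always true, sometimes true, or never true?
Track d = LHS − RHS over the integers in [-1000, 1000]. Equality would need d = 0, but d changes sign only between consecutive integers, jumping over 0:
x = -2: LHS = -2·(-2)³ - 3 = 13, RHS = (-2)² = 4; 13 = 4 — FAILS  (d = 9)
x = -1: LHS = -2·(-1)³ - 3 = -1, RHS = (-1)² = 1; -1 = 1 — FAILS  (d = -2)
Away from these crossings d keeps a constant sign, and checking every integer in [-1000, 1000] confirms d ≠ 0 throughout. Hence the two sides are never equal, so the claimed relation (=) fails for every integer in [-1000, 1000].

No integer in the range satisfies it.

Answer: Never true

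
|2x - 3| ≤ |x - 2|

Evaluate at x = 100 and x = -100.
x = 100: LHS = |2·100 - 3| = |197| = 197, RHS = |100 - 2| = |98| = 98; 197 ≤ 98 — FAILS
x = -100: LHS = |2·(-100) - 3| = |-203| = 203, RHS = |(-100) - 2| = |-102| = 102; 203 ≤ 102 — FAILS

Answer: No, fails for both x = 100 and x = -100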